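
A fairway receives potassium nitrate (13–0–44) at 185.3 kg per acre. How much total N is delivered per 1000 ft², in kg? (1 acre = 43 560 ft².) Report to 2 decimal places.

nitrogen per acre = 185.3 × 13% = 24.089 kg.
Convert to per 1000 ft²: 24.089 × 0.0229568 = 0.553007 kg.

0.55 kg N per thousand sq ft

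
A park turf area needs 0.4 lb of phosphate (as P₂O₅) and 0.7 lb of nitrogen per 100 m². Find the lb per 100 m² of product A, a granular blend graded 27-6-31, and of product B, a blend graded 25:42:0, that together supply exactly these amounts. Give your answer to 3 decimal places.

1.972 lb product A, 0.671 lb product B

Per-100 m² balance (a = product A, b = product B):
P₂O₅: 0.06·a + 0.42·b = 0.4
N: 0.27·a + 0.25·b = 0.7
Solving simultaneously: a = 1.97154, b = 0.670732.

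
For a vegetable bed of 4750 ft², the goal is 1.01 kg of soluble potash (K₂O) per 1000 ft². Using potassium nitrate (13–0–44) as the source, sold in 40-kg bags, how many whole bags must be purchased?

1 bags

Product per 1000 ft² = 1.01 / 44% = 2.29545 kg.
Total product = 2.29545 × 4750 / 1000 = 10.9034 kg.
Bags = ⌈10.9034 / 40⌉ = 1.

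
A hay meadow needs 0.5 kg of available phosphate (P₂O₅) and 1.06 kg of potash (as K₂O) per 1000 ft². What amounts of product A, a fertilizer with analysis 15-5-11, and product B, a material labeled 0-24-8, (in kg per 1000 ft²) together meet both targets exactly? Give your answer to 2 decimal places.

9.57 kg product A, 0.09 kg product B

Let a = kg of product A, b = kg of product B (per 1000 ft²).
P₂O₅: 0.05·a + 0.24·b = 0.5
K₂O: 0.11·a + 0.08·b = 1.06
Solving simultaneously: a = 9.57143, b = 0.0892857.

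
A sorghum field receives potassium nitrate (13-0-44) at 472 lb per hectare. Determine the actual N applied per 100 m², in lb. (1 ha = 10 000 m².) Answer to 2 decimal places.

nitrogen per hectare = 472 × 13% = 61.36 lb.
Convert to per 100 m²: 61.36 × 0.01 = 0.6136 lb.

0.61 lb N per hundred sq m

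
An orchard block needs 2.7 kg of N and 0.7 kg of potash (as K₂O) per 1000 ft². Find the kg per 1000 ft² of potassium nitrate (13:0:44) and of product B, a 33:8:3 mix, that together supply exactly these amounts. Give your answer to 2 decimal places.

1.06 kg potassium nitrate, 7.76 kg product B

With a, b = kg per 1000 ft² of potassium nitrate and product B:
N: 0.13·a + 0.33·b = 2.7
K₂O: 0.44·a + 0.03·b = 0.7
Eliminate b: (row1) − 0.33/0.03·(row2) → -4.71·a = -5, so a = 1.06157.
Then b = (0.7 − 0.44·1.06157) / 0.03 = 7.76362.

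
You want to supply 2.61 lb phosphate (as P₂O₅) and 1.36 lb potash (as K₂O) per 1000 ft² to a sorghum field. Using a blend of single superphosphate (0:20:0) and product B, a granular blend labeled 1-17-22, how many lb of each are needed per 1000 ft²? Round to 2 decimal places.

7.80 lb single superphosphate, 6.18 lb product B

Let a = lb of single superphosphate, b = lb of product B (per 1000 ft²).
P₂O₅: 0.2·a + 0.17·b = 2.61
K₂O: 0·a + 0.22·b = 1.36
Solving simultaneously: a = 7.79545, b = 6.18182.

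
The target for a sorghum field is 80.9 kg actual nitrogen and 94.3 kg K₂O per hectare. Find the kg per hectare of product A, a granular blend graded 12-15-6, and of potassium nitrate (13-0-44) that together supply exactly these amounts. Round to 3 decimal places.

518.600 kg product A, 143.600 kg potassium nitrate

With a, b = kg per hectare of product A and potassium nitrate:
N: 0.12·a + 0.13·b = 80.9
K₂O: 0.06·a + 0.44·b = 94.3
Eliminate a: (row1) − 0.12/0.06·(row2) → -0.75·b = -107.7, so b = 143.6.
Back-substitute: a = (80.9 − 0.13·143.6) / 0.12 = 518.6.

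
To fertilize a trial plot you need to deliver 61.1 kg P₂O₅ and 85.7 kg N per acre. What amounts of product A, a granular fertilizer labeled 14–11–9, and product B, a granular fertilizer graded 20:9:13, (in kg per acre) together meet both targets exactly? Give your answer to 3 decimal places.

479.468 kg product A, 92.872 kg product B

With a, b = kg per acre of product A and product B:
P₂O₅: 0.11·a + 0.09·b = 61.1
N: 0.14·a + 0.2·b = 85.7
Solving simultaneously: a = 479.4681, b = 92.8723.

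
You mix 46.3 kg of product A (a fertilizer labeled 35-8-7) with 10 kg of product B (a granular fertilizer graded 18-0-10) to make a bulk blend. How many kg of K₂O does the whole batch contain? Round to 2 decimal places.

4.24 kg K₂O

K₂O mass = 7%×46.3 + 10%×10 = 4.241 kg.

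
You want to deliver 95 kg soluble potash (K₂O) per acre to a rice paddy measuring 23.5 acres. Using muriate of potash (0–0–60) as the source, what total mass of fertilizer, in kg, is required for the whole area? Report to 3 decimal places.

3720.833 kg

Product per acre = 95 / 60% = 158.333 kg.
Total product = 158.333 × 23.5 = 3720.8333 kg.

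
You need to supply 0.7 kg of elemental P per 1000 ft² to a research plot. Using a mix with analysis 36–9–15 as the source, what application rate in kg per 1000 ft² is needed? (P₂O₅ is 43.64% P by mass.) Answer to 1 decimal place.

As P₂O₅: 0.7 / 0.4364 = 1.60403 kg per 1000 ft².
Product per 1000 ft² = 1.60403 / 9% = 17.8226 kg.

17.8 kg of product per thousand sq ft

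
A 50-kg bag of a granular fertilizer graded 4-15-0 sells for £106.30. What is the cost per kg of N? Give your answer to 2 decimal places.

£53.15 per kg N

N in bag = 50 × 4% = 2 kg.
Cost per kg N = £106.30 / 2 = £53.1500.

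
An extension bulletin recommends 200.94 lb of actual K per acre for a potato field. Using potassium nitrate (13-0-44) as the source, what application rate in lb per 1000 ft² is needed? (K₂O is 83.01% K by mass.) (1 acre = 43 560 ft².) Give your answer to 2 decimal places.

12.63 lb of product per thousand sq ft

As K₂O: 200.94 / 0.8301 = 242.067 lb per acre.
Product per acre = 242.067 / 44% = 550.153 lb.
Convert to per 1000 ft²: 550.153 × 0.0229568 = 12.6298 lb.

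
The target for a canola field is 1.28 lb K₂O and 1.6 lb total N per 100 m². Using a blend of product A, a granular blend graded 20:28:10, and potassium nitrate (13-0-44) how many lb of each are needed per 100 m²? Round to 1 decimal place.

Let a = lb of product A, b = lb of potassium nitrate (per 100 m²).
K₂O: 0.1·a + 0.44·b = 1.28
N: 0.2·a + 0.13·b = 1.6
Eliminate b: (row1) − 0.44/0.13·(row2) → -0.576923·a = -4.13538, so a = 7.168.
Then b = (1.6 − 0.2·7.168) / 0.13 = 1.28.

7.2 lb product A, 1.3 lb potassium nitrate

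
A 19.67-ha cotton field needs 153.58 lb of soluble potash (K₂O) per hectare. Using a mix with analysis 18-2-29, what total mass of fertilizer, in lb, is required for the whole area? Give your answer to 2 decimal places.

Product per hectare = 153.58 / 29% = 529.586 lb.
Total product = 529.586 × 19.67 = 10416.961 lb.

10416.96 lb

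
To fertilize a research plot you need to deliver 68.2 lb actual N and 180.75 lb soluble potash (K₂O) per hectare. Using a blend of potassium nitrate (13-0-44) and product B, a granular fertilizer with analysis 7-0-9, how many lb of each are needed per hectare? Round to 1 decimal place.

341.1 lb potassium nitrate, 340.9 lb product B

With a, b = lb per hectare of potassium nitrate and product B:
N: 0.13·a + 0.07·b = 68.2
K₂O: 0.44·a + 0.09·b = 180.75
Eliminate a: (row1) − 0.13/0.44·(row2) → 0.0434091·b = 14.7966, so b = 340.864.
Back-substitute: a = (68.2 − 0.07·340.864) / 0.13 = 341.073.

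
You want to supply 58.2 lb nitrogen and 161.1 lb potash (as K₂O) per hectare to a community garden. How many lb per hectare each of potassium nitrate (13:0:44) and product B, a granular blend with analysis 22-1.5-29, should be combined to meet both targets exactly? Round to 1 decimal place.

With a, b = lb per hectare of potassium nitrate and product B:
N: 0.13·a + 0.22·b = 58.2
K₂O: 0.44·a + 0.29·b = 161.1
Eliminate a: (row1) − 0.13/0.44·(row2) → 0.134318·b = 10.6023, so b = 78.934.
Back-substitute: a = (58.2 − 0.22·78.934) / 0.13 = 314.112.

314.1 lb potassium nitrate, 78.9 lb product B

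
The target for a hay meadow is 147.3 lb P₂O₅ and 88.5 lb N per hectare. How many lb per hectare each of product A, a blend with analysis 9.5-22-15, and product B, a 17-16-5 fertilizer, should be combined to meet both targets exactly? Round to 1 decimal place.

490.1 lb product A, 246.7 lb product B

Let a = lb of product A, b = lb of product B (per hectare).
P₂O₅: 0.22·a + 0.16·b = 147.3
N: 0.095·a + 0.17·b = 88.5
Eliminate a: (row1) − 0.22/0.095·(row2) → -0.233684·b = -57.6474, so b = 246.689.
Back-substitute: a = (147.3 − 0.16·246.689) / 0.22 = 490.135.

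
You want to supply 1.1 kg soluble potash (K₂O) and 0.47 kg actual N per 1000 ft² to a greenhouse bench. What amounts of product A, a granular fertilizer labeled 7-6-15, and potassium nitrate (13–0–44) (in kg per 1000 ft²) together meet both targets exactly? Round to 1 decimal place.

5.6 kg product A, 0.6 kg potassium nitrate

Let a = kg of product A, b = kg of potassium nitrate (per 1000 ft²).
K₂O: 0.15·a + 0.44·b = 1.1
N: 0.07·a + 0.13·b = 0.47
Solving simultaneously: a = 5.64602, b = 0.575221.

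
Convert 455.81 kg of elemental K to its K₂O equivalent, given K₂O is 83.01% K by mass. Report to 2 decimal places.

549.10 kg K₂O

K₂O = 455.81 / 0.8301 = 549.103 kg.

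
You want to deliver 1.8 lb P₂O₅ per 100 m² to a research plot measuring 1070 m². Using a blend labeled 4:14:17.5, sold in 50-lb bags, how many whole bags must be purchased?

Product per 100 m² = 1.8 / 14% = 12.8571 lb.
Total product = 12.8571 × 1070 / 100 = 137.571 lb.
Bags = ⌈137.571 / 50⌉ = 3.

3 bags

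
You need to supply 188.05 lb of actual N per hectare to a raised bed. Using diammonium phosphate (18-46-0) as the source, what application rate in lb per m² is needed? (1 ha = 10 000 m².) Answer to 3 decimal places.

Product per hectare = 188.05 / 18% = 1044.72 lb.
Convert to per m²: 1044.72 × 0.0001 = 0.104472 lb.

0.104 lb of product per sq m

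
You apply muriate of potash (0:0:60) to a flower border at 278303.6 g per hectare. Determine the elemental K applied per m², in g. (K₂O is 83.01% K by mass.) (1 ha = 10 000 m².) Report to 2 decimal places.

K₂O per hectare = 278303.6 × 60% = 166982 g.
Elemental K = 166982 × 0.8301 = 138612 g per hectare.
Convert to per m²: 138612 × 0.0001 = 13.8612 g.

13.86 g K per sq m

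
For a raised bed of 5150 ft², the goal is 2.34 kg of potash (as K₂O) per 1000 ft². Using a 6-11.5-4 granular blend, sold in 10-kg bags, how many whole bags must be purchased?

31 bags

Product per 1000 ft² = 2.34 / 4% = 58.5 kg.
Total product = 58.5 × 5150 / 1000 = 301.275 kg.
Bags = ⌈301.275 / 10⌉ = 31.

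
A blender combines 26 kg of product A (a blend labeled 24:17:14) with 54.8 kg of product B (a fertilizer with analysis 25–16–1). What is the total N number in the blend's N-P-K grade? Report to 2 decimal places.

Total mass = 26 + 54.8 = 80.8 kg.
N mass = 24%×26 + 25%×54.8 = 19.94 kg.
% N = 19.94 / 80.8 = 24.6782%.

24.68% N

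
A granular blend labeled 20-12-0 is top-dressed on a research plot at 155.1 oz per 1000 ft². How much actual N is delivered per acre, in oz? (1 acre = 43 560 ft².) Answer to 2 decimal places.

nitrogen per 1000 ft² = 155.1 × 20% = 31.02 oz.
Convert to per acre: 31.02 × 43.56 = 1351.231 oz.

1351.23 oz N per acre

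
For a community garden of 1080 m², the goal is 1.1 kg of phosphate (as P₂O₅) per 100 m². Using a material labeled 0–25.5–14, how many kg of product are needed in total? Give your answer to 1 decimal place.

46.6 kg

Product per 100 m² = 1.1 / 25.5% = 4.31373 kg.
Total product = 4.31373 × 1080 / 100 = 46.5882 kg.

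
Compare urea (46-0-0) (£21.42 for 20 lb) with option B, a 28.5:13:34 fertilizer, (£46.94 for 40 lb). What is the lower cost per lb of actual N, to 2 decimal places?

£2.33 per lb N (urea)

urea: N per bag = 20 × 46% = 9.2 lb; cost = 21.42 / 9.2 = £2.3283/lb N.
option B: N per bag = 40 × 28.5% = 11.4 lb; cost = 46.94 / 11.4 = £4.1175/lb N.
urea is cheaper.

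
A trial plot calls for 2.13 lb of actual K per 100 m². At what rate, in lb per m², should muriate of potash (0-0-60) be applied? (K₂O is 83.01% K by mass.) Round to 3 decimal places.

0.043 lb of product per sq m

As K₂O: 2.13 / 0.8301 = 2.56596 lb per 100 m².
Product per 100 m² = 2.56596 / 60% = 4.27659 lb.
Convert to per m²: 4.27659 × 0.01 = 0.0427659 lb.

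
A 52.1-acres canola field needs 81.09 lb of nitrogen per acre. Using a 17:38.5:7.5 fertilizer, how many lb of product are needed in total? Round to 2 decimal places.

24851.70 lb

Product per acre = 81.09 / 17% = 477 lb.
Total product = 477 × 52.1 = 24851.7 lb.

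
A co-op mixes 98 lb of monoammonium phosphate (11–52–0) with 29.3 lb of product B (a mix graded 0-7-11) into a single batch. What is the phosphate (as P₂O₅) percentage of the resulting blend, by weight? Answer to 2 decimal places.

41.64% P₂O₅

Total mass = 98 + 29.3 = 127.3 lb.
P₂O₅ mass = 52%×98 + 7%×29.3 = 53.011 lb.
% P₂O₅ = 53.011 / 127.3 = 41.6426%.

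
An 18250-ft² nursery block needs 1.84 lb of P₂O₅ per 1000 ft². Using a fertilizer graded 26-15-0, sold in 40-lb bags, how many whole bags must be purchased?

Product per 1000 ft² = 1.84 / 15% = 12.2667 lb.
Total product = 12.2667 × 18250 / 1000 = 223.867 lb.
Bags = ⌈223.867 / 40⌉ = 6.

6 bags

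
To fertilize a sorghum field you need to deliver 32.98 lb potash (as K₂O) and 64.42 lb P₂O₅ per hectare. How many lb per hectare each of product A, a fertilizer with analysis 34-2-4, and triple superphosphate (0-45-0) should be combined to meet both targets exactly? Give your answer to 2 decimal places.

Per-hectare balance (a = product A, b = triple superphosphate):
K₂O: 0.04·a + 0·b = 32.98
P₂O₅: 0.02·a + 0.45·b = 64.42
Eliminate a: (row1) − 0.04/0.02·(row2) → -0.9·b = -95.86, so b = 106.511.
Back-substitute: a = (32.98 − 0·106.511) / 0.04 = 824.5.

824.50 lb product A, 106.51 lb triple superphosphate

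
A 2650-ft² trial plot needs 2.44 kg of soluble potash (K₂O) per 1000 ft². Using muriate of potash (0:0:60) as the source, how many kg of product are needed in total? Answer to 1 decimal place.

Product per 1000 ft² = 2.44 / 60% = 4.06667 kg.
Total product = 4.06667 × 2650 / 1000 = 10.7767 kg.

10.8 kg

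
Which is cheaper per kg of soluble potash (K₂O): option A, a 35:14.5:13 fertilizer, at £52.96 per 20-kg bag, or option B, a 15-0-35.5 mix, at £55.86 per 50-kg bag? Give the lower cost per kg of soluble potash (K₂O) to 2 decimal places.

£3.15 per kg K₂O (option B)

option A: K₂O per bag = 20 × 13% = 2.6 kg; cost = 52.96 / 2.6 = £20.3692/kg K₂O.
option B: K₂O per bag = 50 × 35.5% = 17.75 kg; cost = 55.86 / 17.75 = £3.1470/kg K₂O.
option B is cheaper.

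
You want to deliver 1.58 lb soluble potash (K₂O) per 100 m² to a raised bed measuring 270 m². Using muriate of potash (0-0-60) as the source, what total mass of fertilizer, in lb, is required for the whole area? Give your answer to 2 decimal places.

7.11 lb

Product per 100 m² = 1.58 / 60% = 2.63333 lb.
Total product = 2.63333 × 270 / 100 = 7.11 lb.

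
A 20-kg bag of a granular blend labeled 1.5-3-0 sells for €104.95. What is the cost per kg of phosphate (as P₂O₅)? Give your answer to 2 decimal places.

€174.92 per kg P₂O₅

P₂O₅ in bag = 20 × 3% = 0.6 kg.
Cost per kg P₂O₅ = €104.95 / 0.6 = €174.9167.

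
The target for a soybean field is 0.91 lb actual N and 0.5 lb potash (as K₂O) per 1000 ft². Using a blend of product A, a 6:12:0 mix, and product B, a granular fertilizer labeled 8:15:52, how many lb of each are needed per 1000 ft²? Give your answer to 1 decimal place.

Let a = lb of product A, b = lb of product B (per 1000 ft²).
N: 0.06·a + 0.08·b = 0.91
K₂O: 0·a + 0.52·b = 0.5
Solving simultaneously: a = 13.8846, b = 0.961538.

13.9 lb product A, 1.0 lb product B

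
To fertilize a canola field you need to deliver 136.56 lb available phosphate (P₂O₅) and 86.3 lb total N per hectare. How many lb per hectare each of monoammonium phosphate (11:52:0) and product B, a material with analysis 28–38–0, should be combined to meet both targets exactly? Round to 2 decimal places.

With a, b = lb per hectare of monoammonium phosphate and product B:
P₂O₅: 0.52·a + 0.38·b = 136.56
N: 0.11·a + 0.28·b = 86.3
Eliminate a: (row1) − 0.52/0.11·(row2) → -0.943636·b = -271.404, so b = 287.6146.
Back-substitute: a = (136.56 − 0.38·287.6146) / 0.52 = 52.4355.

52.44 lb monoammonium phosphate, 287.61 lb product B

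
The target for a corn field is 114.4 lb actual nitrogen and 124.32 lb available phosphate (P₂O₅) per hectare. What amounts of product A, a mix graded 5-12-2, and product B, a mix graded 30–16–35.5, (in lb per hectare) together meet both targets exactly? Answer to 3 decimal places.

678.286 lb product A, 268.286 lb product B

Per-hectare balance (a = product A, b = product B):
N: 0.05·a + 0.3·b = 114.4
P₂O₅: 0.12·a + 0.16·b = 124.32
Eliminate b: (row1) − 0.3/0.16·(row2) → -0.175·a = -118.7, so a = 678.2857.
Then b = (124.32 − 0.12·678.2857) / 0.16 = 268.2857.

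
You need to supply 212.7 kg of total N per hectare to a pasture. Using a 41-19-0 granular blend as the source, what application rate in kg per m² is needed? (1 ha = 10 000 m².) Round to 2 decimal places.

Product per hectare = 212.7 / 41% = 518.78 kg.
Convert to per m²: 518.78 × 0.0001 = 0.051878 kg.

0.05 kg of product per sq m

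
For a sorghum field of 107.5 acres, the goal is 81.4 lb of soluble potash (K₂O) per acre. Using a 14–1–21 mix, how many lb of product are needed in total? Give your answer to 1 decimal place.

41669.0 lb

Product per acre = 81.4 / 21% = 387.619 lb.
Total product = 387.619 × 107.5 = 41669.048 lb.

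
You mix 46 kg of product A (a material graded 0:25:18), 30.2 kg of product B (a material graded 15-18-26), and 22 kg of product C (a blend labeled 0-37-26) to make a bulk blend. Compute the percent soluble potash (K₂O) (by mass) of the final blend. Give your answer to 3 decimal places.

Total mass = 46 + 30.2 + 22 = 98.2 kg.
K₂O mass = 18%×46 + 26%×30.2 + 26%×22 = 21.852 kg.
% K₂O = 21.852 / 98.2 = 22.2525%.

22.253% K₂O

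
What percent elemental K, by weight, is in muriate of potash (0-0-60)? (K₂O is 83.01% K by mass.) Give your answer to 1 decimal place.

%K = 60 × 0.8301 = 49.806%.

49.8% K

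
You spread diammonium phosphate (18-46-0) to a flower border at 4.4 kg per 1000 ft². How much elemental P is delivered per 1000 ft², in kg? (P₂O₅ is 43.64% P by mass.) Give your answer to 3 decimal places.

P₂O₅ per 1000 ft² = 4.4 × 46% = 2.024 kg.
Elemental P = 2.024 × 0.4364 = 0.883274 kg per 1000 ft².

0.883 kg P per thousand sq ft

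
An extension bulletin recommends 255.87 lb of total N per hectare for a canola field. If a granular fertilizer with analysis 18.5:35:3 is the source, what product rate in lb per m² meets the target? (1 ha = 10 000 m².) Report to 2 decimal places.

Product per hectare = 255.87 / 18.5% = 1383.08 lb.
Convert to per m²: 1383.08 × 0.0001 = 0.138308 lb.

0.14 lb of product per sq m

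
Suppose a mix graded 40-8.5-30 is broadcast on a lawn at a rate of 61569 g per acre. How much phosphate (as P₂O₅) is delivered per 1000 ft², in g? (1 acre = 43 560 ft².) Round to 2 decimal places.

120.14 g P₂O₅ per thousand sq ft

P₂O₅ per acre = 61569 × 8.5% = 5233.36 g.
Convert to per 1000 ft²: 5233.36 × 0.0229568 = 120.142 g.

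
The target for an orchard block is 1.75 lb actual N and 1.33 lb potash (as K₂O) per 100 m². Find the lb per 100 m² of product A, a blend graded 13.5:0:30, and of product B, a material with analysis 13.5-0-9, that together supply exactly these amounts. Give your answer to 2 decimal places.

With a, b = lb per 100 m² of product A and product B:
N: 0.135·a + 0.135·b = 1.75
K₂O: 0.3·a + 0.09·b = 1.33
Solving simultaneously: a = 0.777778, b = 12.1852.

0.78 lb product A, 12.19 lb product B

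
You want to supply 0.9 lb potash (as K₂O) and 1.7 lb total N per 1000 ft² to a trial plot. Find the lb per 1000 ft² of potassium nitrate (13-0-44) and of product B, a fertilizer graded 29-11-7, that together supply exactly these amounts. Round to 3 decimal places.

1.198 lb potassium nitrate, 5.325 lb product B

Let a = lb of potassium nitrate, b = lb of product B (per 1000 ft²).
K₂O: 0.44·a + 0.07·b = 0.9
N: 0.13·a + 0.29·b = 1.7
Eliminate a: (row1) − 0.44/0.13·(row2) → -0.911538·b = -4.85385, so b = 5.32489.
Back-substitute: a = (0.9 − 0.07·5.32489) / 0.44 = 1.19831.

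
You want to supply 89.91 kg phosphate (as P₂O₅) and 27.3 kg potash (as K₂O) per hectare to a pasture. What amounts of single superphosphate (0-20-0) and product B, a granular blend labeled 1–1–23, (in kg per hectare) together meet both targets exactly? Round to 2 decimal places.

With a, b = kg per hectare of single superphosphate and product B:
P₂O₅: 0.2·a + 0.01·b = 89.91
K₂O: 0·a + 0.23·b = 27.3
Solving simultaneously: a = 443.615, b = 118.696.

443.62 kg single superphosphate, 118.70 kg product B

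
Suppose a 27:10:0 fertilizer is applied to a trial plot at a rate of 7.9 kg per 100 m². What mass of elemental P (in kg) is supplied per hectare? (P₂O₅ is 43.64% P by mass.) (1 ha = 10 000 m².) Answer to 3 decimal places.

34.476 kg P per hectare

P₂O₅ per 100 m² = 7.9 × 10% = 0.79 kg.
Elemental P = 0.79 × 0.4364 = 0.344756 kg per 100 m².
Convert to per hectare: 0.344756 × 100 = 34.4756 kg.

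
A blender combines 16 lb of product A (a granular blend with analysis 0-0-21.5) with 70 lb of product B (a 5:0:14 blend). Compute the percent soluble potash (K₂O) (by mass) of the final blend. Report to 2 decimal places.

Total mass = 16 + 70 = 86 lb.
K₂O mass = 21.5%×16 + 14%×70 = 13.24 lb.
% K₂O = 13.24 / 86 = 15.3953%.

15.40% K₂O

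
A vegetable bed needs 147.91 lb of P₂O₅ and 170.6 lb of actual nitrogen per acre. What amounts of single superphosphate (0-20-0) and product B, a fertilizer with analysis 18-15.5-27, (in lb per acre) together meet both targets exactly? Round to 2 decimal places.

5.02 lb single superphosphate, 947.78 lb product B

Let a = lb of single superphosphate, b = lb of product B (per acre).
P₂O₅: 0.2·a + 0.155·b = 147.91
N: 0·a + 0.18·b = 170.6
Solving simultaneously: a = 5.02222, b = 947.778.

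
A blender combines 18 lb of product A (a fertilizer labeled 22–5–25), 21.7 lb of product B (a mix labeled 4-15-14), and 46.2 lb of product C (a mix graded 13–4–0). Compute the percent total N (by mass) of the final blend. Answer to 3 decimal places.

Total mass = 18 + 21.7 + 46.2 = 85.9 lb.
N mass = 22%×18 + 4%×21.7 + 13%×46.2 = 10.834 lb.
% N = 10.834 / 85.9 = 12.6123%.

12.612% N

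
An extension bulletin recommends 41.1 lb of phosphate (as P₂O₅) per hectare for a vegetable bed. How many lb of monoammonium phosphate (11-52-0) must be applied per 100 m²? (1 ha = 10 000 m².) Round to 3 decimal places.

Product per hectare = 41.1 / 52% = 79.0385 lb.
Convert to per 100 m²: 79.0385 × 0.01 = 0.790385 lb.

0.790 lb of product per hundred sq m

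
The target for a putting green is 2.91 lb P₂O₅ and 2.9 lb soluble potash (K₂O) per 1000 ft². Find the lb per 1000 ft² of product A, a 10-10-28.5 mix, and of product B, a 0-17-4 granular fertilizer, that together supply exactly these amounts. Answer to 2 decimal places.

8.47 lb product A, 12.13 lb product B

With a, b = lb per 1000 ft² of product A and product B:
P₂O₅: 0.1·a + 0.17·b = 2.91
K₂O: 0.285·a + 0.04·b = 2.9
Solving simultaneously: a = 8.47244, b = 12.1339.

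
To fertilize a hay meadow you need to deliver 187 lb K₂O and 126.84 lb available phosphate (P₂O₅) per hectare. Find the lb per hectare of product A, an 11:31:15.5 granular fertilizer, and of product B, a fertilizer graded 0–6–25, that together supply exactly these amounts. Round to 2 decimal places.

300.44 lb product A, 561.73 lb product B

Let a = lb of product A, b = lb of product B (per hectare).
K₂O: 0.155·a + 0.25·b = 187
P₂O₅: 0.31·a + 0.06·b = 126.84
Solving simultaneously: a = 300.4399, b = 561.727.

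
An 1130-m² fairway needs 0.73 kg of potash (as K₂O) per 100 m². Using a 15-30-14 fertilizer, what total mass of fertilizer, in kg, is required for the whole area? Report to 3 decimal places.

58.921 kg

Product per 100 m² = 0.73 / 14% = 5.21429 kg.
Total product = 5.21429 × 1130 / 100 = 58.9214 kg.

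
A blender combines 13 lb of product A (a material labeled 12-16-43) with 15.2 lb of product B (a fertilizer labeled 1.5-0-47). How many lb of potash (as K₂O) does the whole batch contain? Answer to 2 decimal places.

K₂O mass = 43%×13 + 47%×15.2 = 12.734 lb.

12.73 lb K₂O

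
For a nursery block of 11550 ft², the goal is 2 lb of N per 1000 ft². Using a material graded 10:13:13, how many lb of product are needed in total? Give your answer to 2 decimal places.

Product per 1000 ft² = 2 / 10% = 20 lb.
Total product = 20 × 11550 / 1000 = 231 lb.

231.00 lb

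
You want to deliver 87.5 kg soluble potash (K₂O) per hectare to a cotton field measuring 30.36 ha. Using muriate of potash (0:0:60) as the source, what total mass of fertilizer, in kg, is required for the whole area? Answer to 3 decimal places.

4427.500 kg

Product per hectare = 87.5 / 60% = 145.833 kg.
Total product = 145.833 × 30.36 = 4427.5 kg.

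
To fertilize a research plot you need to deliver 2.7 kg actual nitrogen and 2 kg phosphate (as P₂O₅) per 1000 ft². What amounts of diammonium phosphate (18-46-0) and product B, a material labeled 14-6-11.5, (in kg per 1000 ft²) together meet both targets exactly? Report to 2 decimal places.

Let a = kg of diammonium phosphate, b = kg of product B (per 1000 ft²).
N: 0.18·a + 0.14·b = 2.7
P₂O₅: 0.46·a + 0.06·b = 2
Eliminate a: (row1) − 0.18/0.46·(row2) → 0.116522·b = 1.91739, so b = 16.4552.
Back-substitute: a = (2.7 − 0.14·16.4552) / 0.18 = 2.20149.

2.20 kg diammonium phosphate, 16.46 kg product B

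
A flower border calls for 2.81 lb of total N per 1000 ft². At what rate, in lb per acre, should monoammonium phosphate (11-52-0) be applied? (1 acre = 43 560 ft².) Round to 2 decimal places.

Product per 1000 ft² = 2.81 / 11% = 25.5455 lb.
Convert to per acre: 25.5455 × 43.56 = 1112.76 lb.

1112.76 lb of product per acre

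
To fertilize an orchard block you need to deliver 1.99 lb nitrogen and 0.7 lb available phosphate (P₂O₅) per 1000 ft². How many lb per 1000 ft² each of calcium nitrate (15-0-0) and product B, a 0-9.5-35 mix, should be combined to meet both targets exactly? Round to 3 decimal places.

Let a = lb of calcium nitrate, b = lb of product B (per 1000 ft²).
N: 0.15·a + 0·b = 1.99
P₂O₅: 0·a + 0.095·b = 0.7
Solving simultaneously: a = 13.2667, b = 7.36842.

13.267 lb calcium nitrate, 7.368 lb product B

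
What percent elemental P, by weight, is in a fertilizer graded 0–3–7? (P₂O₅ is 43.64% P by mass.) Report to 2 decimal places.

%P = 3 × 0.4364 = 1.3092%.

1.31% P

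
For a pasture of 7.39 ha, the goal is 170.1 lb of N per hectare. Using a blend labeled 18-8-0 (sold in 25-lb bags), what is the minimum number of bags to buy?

280 bags

Product per hectare = 170.1 / 18% = 945 lb.
Total product = 945 × 7.39 = 6983.55 lb.
Bags = ⌈6983.55 / 25⌉ = 280.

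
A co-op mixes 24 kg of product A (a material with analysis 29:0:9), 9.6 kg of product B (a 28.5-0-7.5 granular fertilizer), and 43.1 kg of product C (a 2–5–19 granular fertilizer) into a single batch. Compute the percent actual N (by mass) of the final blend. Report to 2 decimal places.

13.77% N

Total mass = 24 + 9.6 + 43.1 = 76.7 kg.
N mass = 29%×24 + 28.5%×9.6 + 2%×43.1 = 10.558 kg.
% N = 10.558 / 76.7 = 13.7653%.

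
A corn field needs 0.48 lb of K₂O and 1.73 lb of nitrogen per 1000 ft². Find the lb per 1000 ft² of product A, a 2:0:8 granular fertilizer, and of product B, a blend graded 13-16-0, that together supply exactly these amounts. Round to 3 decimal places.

Per-1000 ft² balance (a = product A, b = product B):
K₂O: 0.08·a + 0·b = 0.48
N: 0.02·a + 0.13·b = 1.73
Eliminate b: (row1) − 0/0.13·(row2) → 0.08·a = 0.48, so a = 6.
Then b = (1.73 − 0.02·6) / 0.13 = 12.3846.

6.000 lb product A, 12.385 lb product B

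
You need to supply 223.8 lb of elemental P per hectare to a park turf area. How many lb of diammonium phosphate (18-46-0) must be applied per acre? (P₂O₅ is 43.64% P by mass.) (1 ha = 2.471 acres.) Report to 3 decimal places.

As P₂O₅: 223.8 / 0.4364 = 512.832 lb per hectare.
Product per hectare = 512.832 / 46% = 1114.85 lb.
Convert to per acre: 1114.85 × 0.404694 = 451.1747 lb.

451.175 lb of product per acre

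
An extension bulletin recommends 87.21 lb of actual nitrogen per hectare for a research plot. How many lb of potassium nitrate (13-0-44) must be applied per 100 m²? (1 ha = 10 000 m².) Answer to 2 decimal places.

6.71 lb of product per hundred sq m

Product per hectare = 87.21 / 13% = 670.846 lb.
Convert to per 100 m²: 670.846 × 0.01 = 6.70846 lb.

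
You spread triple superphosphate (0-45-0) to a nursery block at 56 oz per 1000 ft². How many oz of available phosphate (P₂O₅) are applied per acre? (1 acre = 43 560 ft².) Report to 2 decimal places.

P₂O₅ per 1000 ft² = 56 × 45% = 25.2 oz.
Convert to per acre: 25.2 × 43.56 = 1097.712 oz.

1097.71 oz P₂O₅ per acre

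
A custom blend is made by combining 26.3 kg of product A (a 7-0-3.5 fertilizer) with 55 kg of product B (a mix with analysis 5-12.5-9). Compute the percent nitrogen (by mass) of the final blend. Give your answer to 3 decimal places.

5.647% N

Total mass = 26.3 + 55 = 81.3 kg.
N mass = 7%×26.3 + 5%×55 = 4.591 kg.
% N = 4.591 / 81.3 = 5.64699%.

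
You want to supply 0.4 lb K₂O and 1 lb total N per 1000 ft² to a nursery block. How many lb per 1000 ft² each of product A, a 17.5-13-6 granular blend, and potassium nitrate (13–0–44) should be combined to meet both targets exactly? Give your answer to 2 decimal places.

Let a = lb of product A, b = lb of potassium nitrate (per 1000 ft²).
K₂O: 0.06·a + 0.44·b = 0.4
N: 0.175·a + 0.13·b = 1
From row1: a = (0.4 − 0.44·b) / 0.06.
Into row2: 0.175·(0.4 − 0.44·b)/0.06 + 0.13·b = 1 → b = 0.144509, a = 5.60694.

5.61 lb product A, 0.14 lb potassium nitrate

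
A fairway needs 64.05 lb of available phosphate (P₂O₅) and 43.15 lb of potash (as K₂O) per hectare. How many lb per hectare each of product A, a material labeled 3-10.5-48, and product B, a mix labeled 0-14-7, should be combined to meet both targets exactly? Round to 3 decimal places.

26.023 lb product A, 437.982 lb product B

With a, b = lb per hectare of product A and product B:
P₂O₅: 0.105·a + 0.14·b = 64.05
K₂O: 0.48·a + 0.07·b = 43.15
Eliminate b: (row1) − 0.14/0.07·(row2) → -0.855·a = -22.25, so a = 26.0234.
Then b = (43.15 − 0.48·26.0234) / 0.07 = 437.98246.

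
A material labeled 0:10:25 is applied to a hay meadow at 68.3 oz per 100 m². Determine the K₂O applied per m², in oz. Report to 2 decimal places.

0.17 oz K₂O per sq m

K₂O per 100 m² = 68.3 × 25% = 17.075 oz.
Convert to per m²: 17.075 × 0.01 = 0.17075 oz.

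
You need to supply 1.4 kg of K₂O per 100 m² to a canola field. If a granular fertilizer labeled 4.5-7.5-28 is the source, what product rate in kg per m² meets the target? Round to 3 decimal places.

0.050 kg of product per sq m

Product per 100 m² = 1.4 / 28% = 5 kg.
Convert to per m²: 5 × 0.01 = 0.05 kg.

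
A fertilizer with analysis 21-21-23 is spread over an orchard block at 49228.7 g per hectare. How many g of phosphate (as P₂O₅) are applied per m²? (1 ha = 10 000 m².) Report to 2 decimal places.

P₂O₅ per hectare = 49228.7 × 21% = 10338 g.
Convert to per m²: 10338 × 0.0001 = 1.0338 g.

1.03 g P₂O₅ per sq m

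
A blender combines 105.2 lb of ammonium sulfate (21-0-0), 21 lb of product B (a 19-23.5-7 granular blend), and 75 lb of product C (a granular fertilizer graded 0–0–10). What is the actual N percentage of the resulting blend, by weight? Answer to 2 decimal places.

Total mass = 105.2 + 21 + 75 = 201.2 lb.
N mass = 21%×105.2 + 19%×21 + 0%×75 = 26.082 lb.
% N = 26.082 / 201.2 = 12.9632%.

12.96% N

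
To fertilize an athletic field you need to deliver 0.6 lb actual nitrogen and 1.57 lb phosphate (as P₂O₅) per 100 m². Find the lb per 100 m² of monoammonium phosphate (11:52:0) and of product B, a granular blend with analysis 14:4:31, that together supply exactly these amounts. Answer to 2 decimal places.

Per-100 m² balance (a = monoammonium phosphate, b = product B):
N: 0.11·a + 0.14·b = 0.6
P₂O₅: 0.52·a + 0.04·b = 1.57
Eliminate a: (row1) − 0.11/0.52·(row2) → 0.131538·b = 0.267885, so b = 2.03655.
Back-substitute: a = (0.6 − 0.14·2.03655) / 0.11 = 2.86257.

2.86 lb monoammonium phosphate, 2.04 lb product B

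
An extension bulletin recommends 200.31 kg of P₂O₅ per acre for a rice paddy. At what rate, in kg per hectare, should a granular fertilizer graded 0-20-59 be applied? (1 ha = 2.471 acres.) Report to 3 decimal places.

2474.830 kg of product per hectare

Product per acre = 200.31 / 20% = 1001.55 kg.
Convert to per hectare: 1001.55 × 2.471 = 2474.8301 kg.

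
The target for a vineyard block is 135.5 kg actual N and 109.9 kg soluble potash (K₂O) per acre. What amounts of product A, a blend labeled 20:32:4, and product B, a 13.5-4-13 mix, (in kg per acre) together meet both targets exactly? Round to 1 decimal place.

134.9 kg product A, 803.9 kg product B

Let a = kg of product A, b = kg of product B (per acre).
N: 0.2·a + 0.135·b = 135.5
K₂O: 0.04·a + 0.13·b = 109.9
Eliminate a: (row1) − 0.2/0.04·(row2) → -0.515·b = -414, so b = 803.883.
Back-substitute: a = (135.5 − 0.135·803.883) / 0.2 = 134.879.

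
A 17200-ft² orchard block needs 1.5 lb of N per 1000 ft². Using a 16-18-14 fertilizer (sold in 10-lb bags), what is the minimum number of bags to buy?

Product per 1000 ft² = 1.5 / 16% = 9.375 lb.
Total product = 9.375 × 17200 / 1000 = 161.25 lb.
Bags = ⌈161.25 / 10⌉ = 17.

17 bags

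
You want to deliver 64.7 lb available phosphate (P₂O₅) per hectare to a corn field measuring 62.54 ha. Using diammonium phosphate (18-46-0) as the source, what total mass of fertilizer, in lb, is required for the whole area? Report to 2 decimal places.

Product per hectare = 64.7 / 46% = 140.652 lb.
Total product = 140.652 × 62.54 = 8796.387 lb.

8796.39 lb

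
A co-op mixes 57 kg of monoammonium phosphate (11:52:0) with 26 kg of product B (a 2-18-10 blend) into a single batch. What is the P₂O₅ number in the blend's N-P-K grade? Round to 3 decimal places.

41.349% P₂O₅

Total mass = 57 + 26 = 83 kg.
P₂O₅ mass = 52%×57 + 18%×26 = 34.32 kg.
% P₂O₅ = 34.32 / 83 = 41.3494%.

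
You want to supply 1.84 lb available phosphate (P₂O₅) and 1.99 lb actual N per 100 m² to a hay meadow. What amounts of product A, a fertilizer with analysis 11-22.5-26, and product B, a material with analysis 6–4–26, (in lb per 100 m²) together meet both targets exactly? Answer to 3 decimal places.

3.385 lb product A, 26.962 lb product B

With a, b = lb per 100 m² of product A and product B:
P₂O₅: 0.225·a + 0.04·b = 1.84
N: 0.11·a + 0.06·b = 1.99
From row1: a = (1.84 − 0.04·b) / 0.225.
Into row2: 0.11·(1.84 − 0.04·b)/0.225 + 0.06·b = 1.99 → b = 26.9615, a = 3.38462.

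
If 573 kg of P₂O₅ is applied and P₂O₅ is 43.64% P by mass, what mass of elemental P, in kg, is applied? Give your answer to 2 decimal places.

250.06 kg P

P = 573 × 0.4364 = 250.057 kg.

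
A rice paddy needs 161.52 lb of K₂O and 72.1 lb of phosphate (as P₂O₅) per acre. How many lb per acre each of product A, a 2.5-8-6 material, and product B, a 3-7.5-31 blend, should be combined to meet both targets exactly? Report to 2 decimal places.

With a, b = lb per acre of product A and product B:
K₂O: 0.06·a + 0.31·b = 161.52
P₂O₅: 0.08·a + 0.075·b = 72.1
From row1: a = (161.52 − 0.31·b) / 0.06.
Into row2: 0.08·(161.52 − 0.31·b)/0.06 + 0.075·b = 72.1 → b = 423.429, a = 504.286.

504.29 lb product A, 423.43 lb product B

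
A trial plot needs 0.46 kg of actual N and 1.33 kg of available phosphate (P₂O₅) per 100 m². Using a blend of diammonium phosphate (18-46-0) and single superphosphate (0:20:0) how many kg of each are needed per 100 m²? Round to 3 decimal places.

2.556 kg diammonium phosphate, 0.772 kg single superphosphate

Let a = kg of diammonium phosphate, b = kg of single superphosphate (per 100 m²).
N: 0.18·a + 0·b = 0.46
P₂O₅: 0.46·a + 0.2·b = 1.33
Eliminate b: (row1) − 0/0.2·(row2) → 0.18·a = 0.46, so a = 2.55556.
Then b = (1.33 − 0.46·2.55556) / 0.2 = 0.772222.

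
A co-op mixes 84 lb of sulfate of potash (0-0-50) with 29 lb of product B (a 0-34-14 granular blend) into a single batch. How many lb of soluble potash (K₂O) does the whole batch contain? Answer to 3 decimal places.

K₂O mass = 50%×84 + 14%×29 = 46.06 lb.

46.060 lb K₂O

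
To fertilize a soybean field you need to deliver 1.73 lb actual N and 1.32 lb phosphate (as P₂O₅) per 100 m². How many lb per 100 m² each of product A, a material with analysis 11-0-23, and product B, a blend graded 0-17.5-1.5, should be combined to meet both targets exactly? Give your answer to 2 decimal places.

Per-100 m² balance (a = product A, b = product B):
N: 0.11·a + 0·b = 1.73
P₂O₅: 0·a + 0.175·b = 1.32
Solving simultaneously: a = 15.7273, b = 7.54286.

15.73 lb product A, 7.54 lb product B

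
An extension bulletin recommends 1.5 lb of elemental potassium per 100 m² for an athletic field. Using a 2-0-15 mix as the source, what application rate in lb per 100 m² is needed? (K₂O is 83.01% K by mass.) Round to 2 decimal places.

12.05 lb of product per hundred sq m

As K₂O: 1.5 / 0.8301 = 1.80701 lb per 100 m².
Product per 100 m² = 1.80701 / 15% = 12.0467 lb.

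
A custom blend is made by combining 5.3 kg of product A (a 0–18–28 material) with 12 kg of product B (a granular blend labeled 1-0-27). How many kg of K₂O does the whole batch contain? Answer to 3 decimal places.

K₂O mass = 28%×5.3 + 27%×12 = 4.724 kg.

4.724 kg K₂O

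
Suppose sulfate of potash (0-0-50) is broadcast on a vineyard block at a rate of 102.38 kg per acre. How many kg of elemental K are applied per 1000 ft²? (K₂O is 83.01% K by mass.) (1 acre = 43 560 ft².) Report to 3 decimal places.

0.976 kg K per thousand sq ft

K₂O per acre = 102.38 × 50% = 51.19 kg.
Elemental K = 51.19 × 0.8301 = 42.4928 kg per acre.
Convert to per 1000 ft²: 42.4928 × 0.0229568 = 0.975501 kg.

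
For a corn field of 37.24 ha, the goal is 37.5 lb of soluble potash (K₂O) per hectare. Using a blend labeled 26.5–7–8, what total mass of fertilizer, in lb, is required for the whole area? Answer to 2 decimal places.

17456.25 lb

Product per hectare = 37.5 / 8% = 468.75 lb.
Total product = 468.75 × 37.24 = 17456.25 lb.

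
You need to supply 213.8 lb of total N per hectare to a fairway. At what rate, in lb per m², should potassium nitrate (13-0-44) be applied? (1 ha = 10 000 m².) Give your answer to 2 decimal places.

Product per hectare = 213.8 / 13% = 1644.62 lb.
Convert to per m²: 1644.62 × 0.0001 = 0.164462 lb.

0.16 lb of product per sq m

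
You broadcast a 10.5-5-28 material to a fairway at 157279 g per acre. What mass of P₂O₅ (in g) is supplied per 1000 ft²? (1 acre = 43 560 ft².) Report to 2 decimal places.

180.53 g P₂O₅ per thousand sq ft

P₂O₅ per acre = 157279 × 5% = 7863.95 g.
Convert to per 1000 ft²: 7863.95 × 0.0229568 = 180.531 g.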